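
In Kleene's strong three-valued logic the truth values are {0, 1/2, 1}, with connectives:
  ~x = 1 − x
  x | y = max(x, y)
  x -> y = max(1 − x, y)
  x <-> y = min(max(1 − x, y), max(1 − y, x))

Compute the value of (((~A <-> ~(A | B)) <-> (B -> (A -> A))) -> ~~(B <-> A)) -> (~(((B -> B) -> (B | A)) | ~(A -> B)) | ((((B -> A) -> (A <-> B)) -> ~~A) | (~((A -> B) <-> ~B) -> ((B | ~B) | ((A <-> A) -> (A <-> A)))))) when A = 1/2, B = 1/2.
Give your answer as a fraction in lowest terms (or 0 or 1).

~A = ~1/2 = 1/2
A | B = 1/2 | 1/2 = 1/2
~(A | B) = ~1/2 = 1/2
~A <-> ~(A | B) = 1/2 <-> 1/2 = 1/2
A -> A = 1/2 -> 1/2 = 1/2
B -> (A -> A) = 1/2 -> 1/2 = 1/2
(~A <-> ~(A | B)) <-> (B -> (A -> A)) = 1/2 <-> 1/2 = 1/2
B <-> A = 1/2 <-> 1/2 = 1/2
~(B <-> A) = ~1/2 = 1/2
~~(B <-> A) = ~1/2 = 1/2
((~A <-> ~(A | B)) <-> (B -> (A -> A))) -> ~~(B <-> A) = 1/2 -> 1/2 = 1/2
B -> B = 1/2 -> 1/2 = 1/2
B | A = 1/2 | 1/2 = 1/2
(B -> B) -> (B | A) = 1/2 -> 1/2 = 1/2
A -> B = 1/2 -> 1/2 = 1/2
~(A -> B) = ~1/2 = 1/2
((B -> B) -> (B | A)) | ~(A -> B) = 1/2 | 1/2 = 1/2
~(((B -> B) -> (B | A)) | ~(A -> B)) = ~1/2 = 1/2
B -> A = 1/2 -> 1/2 = 1/2
A <-> B = 1/2 <-> 1/2 = 1/2
(B -> A) -> (A <-> B) = 1/2 -> 1/2 = 1/2
~A = ~1/2 = 1/2
~~A = ~1/2 = 1/2
((B -> A) -> (A <-> B)) -> ~~A = 1/2 -> 1/2 = 1/2
A -> B = 1/2 -> 1/2 = 1/2
~B = ~1/2 = 1/2
(A -> B) <-> ~B = 1/2 <-> 1/2 = 1/2
~((A -> B) <-> ~B) = ~1/2 = 1/2
~B = ~1/2 = 1/2
B | ~B = 1/2 | 1/2 = 1/2
A <-> A = 1/2 <-> 1/2 = 1/2
A <-> A = 1/2 <-> 1/2 = 1/2
(A <-> A) -> (A <-> A) = 1/2 -> 1/2 = 1/2
(B | ~B) | ((A <-> A) -> (A <-> A)) = 1/2 | 1/2 = 1/2
~((A -> B) <-> ~B) -> ((B | ~B) | ((A <-> A) -> (A <-> A))) = 1/2 -> 1/2 = 1/2
(((B -> A) -> (A <-> B)) -> ~~A) | (~((A -> B) <-> ~B) -> ((B | ~B) | ((A <-> A) -> (A <-> A)))) = 1/2 | 1/2 = 1/2
~(((B -> B) -> (B | A)) | ~(A -> B)) | ((((B -> A) -> (A <-> B)) -> ~~A) | (~((A -> B) <-> ~B) -> ((B | ~B) | ((A <-> A) -> (A <-> A))))) = 1/2 | 1/2 = 1/2
(((~A <-> ~(A | B)) <-> (B -> (A -> A))) -> ~~(B <-> A)) -> (~(((B -> B) -> (B | A)) | ~(A -> B)) | ((((B -> A) -> (A <-> B)) -> ~~A) | (~((A -> B) <-> ~B) -> ((B | ~B) | ((A <-> A) -> (A <-> A)))))) = 1/2 -> 1/2 = 1/2

1/2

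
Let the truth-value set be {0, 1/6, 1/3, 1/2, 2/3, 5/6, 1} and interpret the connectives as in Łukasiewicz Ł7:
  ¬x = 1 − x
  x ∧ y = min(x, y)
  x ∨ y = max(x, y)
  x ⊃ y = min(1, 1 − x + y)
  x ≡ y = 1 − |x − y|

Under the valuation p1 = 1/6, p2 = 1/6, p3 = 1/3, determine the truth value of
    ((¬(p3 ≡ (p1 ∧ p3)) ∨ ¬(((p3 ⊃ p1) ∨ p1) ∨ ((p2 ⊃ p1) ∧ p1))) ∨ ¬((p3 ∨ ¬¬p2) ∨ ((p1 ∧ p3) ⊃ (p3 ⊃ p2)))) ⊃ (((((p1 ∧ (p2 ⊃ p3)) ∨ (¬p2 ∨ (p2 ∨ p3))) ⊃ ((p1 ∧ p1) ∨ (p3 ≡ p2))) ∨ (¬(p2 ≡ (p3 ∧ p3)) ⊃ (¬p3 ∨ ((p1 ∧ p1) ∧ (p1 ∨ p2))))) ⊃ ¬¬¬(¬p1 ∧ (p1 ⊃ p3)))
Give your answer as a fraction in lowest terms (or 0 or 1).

p1 ∧ p3 = 1/6 ∧ 1/3 = 1/6
p3 ≡ (p1 ∧ p3) = 1/3 ≡ 1/6 = 5/6
¬(p3 ≡ (p1 ∧ p3)) = ¬5/6 = 1/6
p3 ⊃ p1 = 1/3 ⊃ 1/6 = 5/6
(p3 ⊃ p1) ∨ p1 = 5/6 ∨ 1/6 = 5/6
p2 ⊃ p1 = 1/6 ⊃ 1/6 = 1
(p2 ⊃ p1) ∧ p1 = 1 ∧ 1/6 = 1/6
((p3 ⊃ p1) ∨ p1) ∨ ((p2 ⊃ p1) ∧ p1) = 5/6 ∨ 1/6 = 5/6
¬(((p3 ⊃ p1) ∨ p1) ∨ ((p2 ⊃ p1) ∧ p1)) = ¬5/6 = 1/6
¬(p3 ≡ (p1 ∧ p3)) ∨ ¬(((p3 ⊃ p1) ∨ p1) ∨ ((p2 ⊃ p1) ∧ p1)) = 1/6 ∨ 1/6 = 1/6
¬p2 = ¬1/6 = 5/6
¬¬p2 = ¬5/6 = 1/6
p3 ∨ ¬¬p2 = 1/3 ∨ 1/6 = 1/3
p1 ∧ p3 = 1/6 ∧ 1/3 = 1/6
p3 ⊃ p2 = 1/3 ⊃ 1/6 = 5/6
(p1 ∧ p3) ⊃ (p3 ⊃ p2) = 1/6 ⊃ 5/6 = 1
(p3 ∨ ¬¬p2) ∨ ((p1 ∧ p3) ⊃ (p3 ⊃ p2)) = 1/3 ∨ 1 = 1
¬((p3 ∨ ¬¬p2) ∨ ((p1 ∧ p3) ⊃ (p3 ⊃ p2))) = ¬1 = 0
(¬(p3 ≡ (p1 ∧ p3)) ∨ ¬(((p3 ⊃ p1) ∨ p1) ∨ ((p2 ⊃ p1) ∧ p1))) ∨ ¬((p3 ∨ ¬¬p2) ∨ ((p1 ∧ p3) ⊃ (p3 ⊃ p2))) = 1/6 ∨ 0 = 1/6
p2 ⊃ p3 = 1/6 ⊃ 1/3 = 1
p1 ∧ (p2 ⊃ p3) = 1/6 ∧ 1 = 1/6
¬p2 = ¬1/6 = 5/6
p2 ∨ p3 = 1/6 ∨ 1/3 = 1/3
¬p2 ∨ (p2 ∨ p3) = 5/6 ∨ 1/3 = 5/6
(p1 ∧ (p2 ⊃ p3)) ∨ (¬p2 ∨ (p2 ∨ p3)) = 1/6 ∨ 5/6 = 5/6
p1 ∧ p1 = 1/6 ∧ 1/6 = 1/6
p3 ≡ p2 = 1/3 ≡ 1/6 = 5/6
(p1 ∧ p1) ∨ (p3 ≡ p2) = 1/6 ∨ 5/6 = 5/6
((p1 ∧ (p2 ⊃ p3)) ∨ (¬p2 ∨ (p2 ∨ p3))) ⊃ ((p1 ∧ p1) ∨ (p3 ≡ p2)) = 5/6 ⊃ 5/6 = 1
p3 ∧ p3 = 1/3 ∧ 1/3 = 1/3
p2 ≡ (p3 ∧ p3) = 1/6 ≡ 1/3 = 5/6
¬(p2 ≡ (p3 ∧ p3)) = ¬5/6 = 1/6
¬p3 = ¬1/3 = 2/3
p1 ∧ p1 = 1/6 ∧ 1/6 = 1/6
p1 ∨ p2 = 1/6 ∨ 1/6 = 1/6
(p1 ∧ p1) ∧ (p1 ∨ p2) = 1/6 ∧ 1/6 = 1/6
¬p3 ∨ ((p1 ∧ p1) ∧ (p1 ∨ p2)) = 2/3 ∨ 1/6 = 2/3
¬(p2 ≡ (p3 ∧ p3)) ⊃ (¬p3 ∨ ((p1 ∧ p1) ∧ (p1 ∨ p2))) = 1/6 ⊃ 2/3 = 1
(((p1 ∧ (p2 ⊃ p3)) ∨ (¬p2 ∨ (p2 ∨ p3))) ⊃ ((p1 ∧ p1) ∨ (p3 ≡ p2))) ∨ (¬(p2 ≡ (p3 ∧ p3)) ⊃ (¬p3 ∨ ((p1 ∧ p1) ∧ (p1 ∨ p2)))) = 1 ∨ 1 = 1
¬p1 = ¬1/6 = 5/6
p1 ⊃ p3 = 1/6 ⊃ 1/3 = 1
¬p1 ∧ (p1 ⊃ p3) = 5/6 ∧ 1 = 5/6
¬(¬p1 ∧ (p1 ⊃ p3)) = ¬5/6 = 1/6
¬¬(¬p1 ∧ (p1 ⊃ p3)) = ¬1/6 = 5/6
¬¬¬(¬p1 ∧ (p1 ⊃ p3)) = ¬5/6 = 1/6
((((p1 ∧ (p2 ⊃ p3)) ∨ (¬p2 ∨ (p2 ∨ p3))) ⊃ ((p1 ∧ p1) ∨ (p3 ≡ p2))) ∨ (¬(p2 ≡ (p3 ∧ p3)) ⊃ (¬p3 ∨ ((p1 ∧ p1) ∧ (p1 ∨ p2))))) ⊃ ¬¬¬(¬p1 ∧ (p1 ⊃ p3)) = 1 ⊃ 1/6 = 1/6
((¬(p3 ≡ (p1 ∧ p3)) ∨ ¬(((p3 ⊃ p1) ∨ p1) ∨ ((p2 ⊃ p1) ∧ p1))) ∨ ¬((p3 ∨ ¬¬p2) ∨ ((p1 ∧ p3) ⊃ (p3 ⊃ p2)))) ⊃ (((((p1 ∧ (p2 ⊃ p3)) ∨ (¬p2 ∨ (p2 ∨ p3))) ⊃ ((p1 ∧ p1) ∨ (p3 ≡ p2))) ∨ (¬(p2 ≡ (p3 ∧ p3)) ⊃ (¬p3 ∨ ((p1 ∧ p1) ∧ (p1 ∨ p2))))) ⊃ ¬¬¬(¬p1 ∧ (p1 ⊃ p3))) = 1/6 ⊃ 1/6 = 1

1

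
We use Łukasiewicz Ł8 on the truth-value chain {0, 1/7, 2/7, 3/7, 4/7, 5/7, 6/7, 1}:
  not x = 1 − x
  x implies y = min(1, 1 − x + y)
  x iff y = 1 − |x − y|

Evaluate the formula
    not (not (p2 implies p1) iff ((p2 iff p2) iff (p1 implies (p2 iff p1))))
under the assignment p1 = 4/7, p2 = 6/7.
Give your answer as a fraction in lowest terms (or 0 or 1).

5/7

p2 implies p1 = 6/7 implies 4/7 = 5/7
not (p2 implies p1) = not 5/7 = 2/7
p2 iff p2 = 6/7 iff 6/7 = 1
p2 iff p1 = 6/7 iff 4/7 = 5/7
p1 implies (p2 iff p1) = 4/7 implies 5/7 = 1
(p2 iff p2) iff (p1 implies (p2 iff p1)) = 1 iff 1 = 1
not (p2 implies p1) iff ((p2 iff p2) iff (p1 implies (p2 iff p1))) = 2/7 iff 1 = 2/7
not (not (p2 implies p1) iff ((p2 iff p2) iff (p1 implies (p2 iff p1)))) = not 2/7 = 5/7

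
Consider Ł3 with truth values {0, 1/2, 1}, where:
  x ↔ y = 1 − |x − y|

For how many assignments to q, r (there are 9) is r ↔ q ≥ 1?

3

q = 0, r = 0 ↦ 1  ≥
q = 0, r = 1/2 ↦ 1/2  <
q = 0, r = 1 ↦ 0  <
q = 1/2, r = 0 ↦ 1/2  <
q = 1/2, r = 1/2 ↦ 1  ≥
q = 1/2, r = 1 ↦ 1/2  <
q = 1, r = 0 ↦ 0  <
q = 1, r = 1/2 ↦ 1/2  <
q = 1, r = 1 ↦ 1  ≥
So 3 of the 9 assignments meet the threshold.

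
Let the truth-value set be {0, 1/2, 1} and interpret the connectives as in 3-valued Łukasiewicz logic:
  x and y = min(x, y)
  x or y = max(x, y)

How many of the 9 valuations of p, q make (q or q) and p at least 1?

p = 0, q = 0 ↦ 0  <
p = 0, q = 1/2 ↦ 0  <
p = 0, q = 1 ↦ 0  <
p = 1/2, q = 0 ↦ 0  <
p = 1/2, q = 1/2 ↦ 1/2  <
p = 1/2, q = 1 ↦ 1/2  <
p = 1, q = 0 ↦ 0  <
p = 1, q = 1/2 ↦ 1/2  <
p = 1, q = 1 ↦ 1  ≥
So 1 of the 9 assignments meets the threshold.

1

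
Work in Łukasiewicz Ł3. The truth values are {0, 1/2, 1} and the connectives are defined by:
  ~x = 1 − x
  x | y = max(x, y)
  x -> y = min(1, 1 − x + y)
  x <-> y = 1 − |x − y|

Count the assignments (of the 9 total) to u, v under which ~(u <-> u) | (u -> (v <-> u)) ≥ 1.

u = 0, v = 0 ↦ 1  ≥
u = 0, v = 1/2 ↦ 1  ≥
u = 0, v = 1 ↦ 1  ≥
u = 1/2, v = 0 ↦ 1  ≥
u = 1/2, v = 1/2 ↦ 1  ≥
u = 1/2, v = 1 ↦ 1  ≥
u = 1, v = 0 ↦ 0  <
u = 1, v = 1/2 ↦ 1/2  <
u = 1, v = 1 ↦ 1  ≥
So 7 of the 9 assignments meet the threshold.

7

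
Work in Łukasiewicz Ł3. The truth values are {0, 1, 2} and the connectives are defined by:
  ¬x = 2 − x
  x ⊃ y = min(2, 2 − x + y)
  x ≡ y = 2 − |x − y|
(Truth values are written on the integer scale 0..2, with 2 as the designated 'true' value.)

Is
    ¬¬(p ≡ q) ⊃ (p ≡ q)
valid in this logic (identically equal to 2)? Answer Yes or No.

Yes

p = 0, q = 0 ↦ 2
p = 0, q = 1 ↦ 2
p = 0, q = 2 ↦ 2
p = 1, q = 0 ↦ 2
p = 1, q = 1 ↦ 2
p = 1, q = 2 ↦ 2
p = 2, q = 0 ↦ 2
p = 2, q = 1 ↦ 2
p = 2, q = 2 ↦ 2
Every assignment gives a value ≥ 2.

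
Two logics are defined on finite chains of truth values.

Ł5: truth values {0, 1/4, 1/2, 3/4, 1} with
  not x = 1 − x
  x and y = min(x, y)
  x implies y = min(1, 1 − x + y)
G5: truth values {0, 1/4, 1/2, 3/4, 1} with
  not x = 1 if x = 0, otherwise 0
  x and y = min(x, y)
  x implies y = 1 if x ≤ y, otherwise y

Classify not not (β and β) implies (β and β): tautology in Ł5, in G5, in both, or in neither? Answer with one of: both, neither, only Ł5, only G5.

only Ł5

In Ł5: every assignment gives 1 — tautology.
In G5: at β = 1/4 the value is 1/4 — not a tautology.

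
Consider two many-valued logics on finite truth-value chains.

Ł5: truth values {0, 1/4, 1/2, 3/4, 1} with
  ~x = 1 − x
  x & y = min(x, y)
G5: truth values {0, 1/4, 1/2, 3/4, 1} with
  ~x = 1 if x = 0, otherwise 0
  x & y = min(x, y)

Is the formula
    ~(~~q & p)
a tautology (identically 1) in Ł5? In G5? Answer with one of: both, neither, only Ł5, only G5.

In Ł5: at p = 1/4, q = 1/4 the value is 3/4 — not a tautology.
In G5: at p = 1/4, q = 1/4 the value is 0 — not a tautology.

neither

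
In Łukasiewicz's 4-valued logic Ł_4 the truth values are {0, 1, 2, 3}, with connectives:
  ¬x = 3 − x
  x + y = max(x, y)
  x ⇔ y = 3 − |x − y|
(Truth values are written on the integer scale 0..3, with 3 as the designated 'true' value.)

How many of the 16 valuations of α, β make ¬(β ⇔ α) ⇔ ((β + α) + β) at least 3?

7

α = 0, β = 0 ↦ 3  ≥
α = 0, β = 1 ↦ 3  ≥
α = 0, β = 2 ↦ 3  ≥
α = 0, β = 3 ↦ 3  ≥
α = 1, β = 0 ↦ 3  ≥
α = 1, β = 1 ↦ 2  <
α = 1, β = 2 ↦ 2  <
α = 1, β = 3 ↦ 2  <
α = 2, β = 0 ↦ 3  ≥
α = 2, β = 1 ↦ 2  <
α = 2, β = 2 ↦ 1  <
α = 2, β = 3 ↦ 1  <
α = 3, β = 0 ↦ 3  ≥
α = 3, β = 1 ↦ 2  <
α = 3, β = 2 ↦ 1  <
α = 3, β = 3 ↦ 0  <
So 7 of the 16 assignments meet the threshold.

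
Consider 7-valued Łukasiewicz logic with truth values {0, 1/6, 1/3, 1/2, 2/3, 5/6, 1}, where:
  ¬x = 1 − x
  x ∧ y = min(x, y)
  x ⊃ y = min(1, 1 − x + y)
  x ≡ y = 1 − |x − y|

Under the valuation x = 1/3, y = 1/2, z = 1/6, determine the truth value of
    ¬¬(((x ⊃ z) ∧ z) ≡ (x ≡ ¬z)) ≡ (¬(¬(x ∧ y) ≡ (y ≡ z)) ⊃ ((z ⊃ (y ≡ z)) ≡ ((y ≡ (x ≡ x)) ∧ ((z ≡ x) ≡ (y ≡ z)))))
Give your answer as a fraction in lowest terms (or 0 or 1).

2/3

x ⊃ z = 1/3 ⊃ 1/6 = 5/6
(x ⊃ z) ∧ z = 5/6 ∧ 1/6 = 1/6
¬z = ¬1/6 = 5/6
x ≡ ¬z = 1/3 ≡ 5/6 = 1/2
((x ⊃ z) ∧ z) ≡ (x ≡ ¬z) = 1/6 ≡ 1/2 = 2/3
¬(((x ⊃ z) ∧ z) ≡ (x ≡ ¬z)) = ¬2/3 = 1/3
¬¬(((x ⊃ z) ∧ z) ≡ (x ≡ ¬z)) = ¬1/3 = 2/3
x ∧ y = 1/3 ∧ 1/2 = 1/3
¬(x ∧ y) = ¬1/3 = 2/3
y ≡ z = 1/2 ≡ 1/6 = 2/3
¬(x ∧ y) ≡ (y ≡ z) = 2/3 ≡ 2/3 = 1
¬(¬(x ∧ y) ≡ (y ≡ z)) = ¬1 = 0
y ≡ z = 1/2 ≡ 1/6 = 2/3
z ⊃ (y ≡ z) = 1/6 ⊃ 2/3 = 1
x ≡ x = 1/3 ≡ 1/3 = 1
y ≡ (x ≡ x) = 1/2 ≡ 1 = 1/2
z ≡ x = 1/6 ≡ 1/3 = 5/6
y ≡ z = 1/2 ≡ 1/6 = 2/3
(z ≡ x) ≡ (y ≡ z) = 5/6 ≡ 2/3 = 5/6
(y ≡ (x ≡ x)) ∧ ((z ≡ x) ≡ (y ≡ z)) = 1/2 ∧ 5/6 = 1/2
(z ⊃ (y ≡ z)) ≡ ((y ≡ (x ≡ x)) ∧ ((z ≡ x) ≡ (y ≡ z))) = 1 ≡ 1/2 = 1/2
¬(¬(x ∧ y) ≡ (y ≡ z)) ⊃ ((z ⊃ (y ≡ z)) ≡ ((y ≡ (x ≡ x)) ∧ ((z ≡ x) ≡ (y ≡ z)))) = 0 ⊃ 1/2 = 1
¬¬(((x ⊃ z) ∧ z) ≡ (x ≡ ¬z)) ≡ (¬(¬(x ∧ y) ≡ (y ≡ z)) ⊃ ((z ⊃ (y ≡ z)) ≡ ((y ≡ (x ≡ x)) ∧ ((z ≡ x) ≡ (y ≡ z))))) = 2/3 ≡ 1 = 2/3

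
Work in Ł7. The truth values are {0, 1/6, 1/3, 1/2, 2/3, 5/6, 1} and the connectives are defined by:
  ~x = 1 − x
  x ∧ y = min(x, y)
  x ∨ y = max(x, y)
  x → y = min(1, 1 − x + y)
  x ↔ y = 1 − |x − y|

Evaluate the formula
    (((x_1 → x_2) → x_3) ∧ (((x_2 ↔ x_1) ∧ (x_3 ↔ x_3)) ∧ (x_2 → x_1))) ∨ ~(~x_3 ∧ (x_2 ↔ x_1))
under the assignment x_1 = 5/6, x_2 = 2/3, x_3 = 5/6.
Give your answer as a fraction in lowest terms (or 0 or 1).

5/6

x_1 → x_2 = 5/6 → 2/3 = 5/6
(x_1 → x_2) → x_3 = 5/6 → 5/6 = 1
x_2 ↔ x_1 = 2/3 ↔ 5/6 = 5/6
x_3 ↔ x_3 = 5/6 ↔ 5/6 = 1
(x_2 ↔ x_1) ∧ (x_3 ↔ x_3) = 5/6 ∧ 1 = 5/6
x_2 → x_1 = 2/3 → 5/6 = 1
((x_2 ↔ x_1) ∧ (x_3 ↔ x_3)) ∧ (x_2 → x_1) = 5/6 ∧ 1 = 5/6
((x_1 → x_2) → x_3) ∧ (((x_2 ↔ x_1) ∧ (x_3 ↔ x_3)) ∧ (x_2 → x_1)) = 1 ∧ 5/6 = 5/6
~x_3 = ~5/6 = 1/6
x_2 ↔ x_1 = 2/3 ↔ 5/6 = 5/6
~x_3 ∧ (x_2 ↔ x_1) = 1/6 ∧ 5/6 = 1/6
~(~x_3 ∧ (x_2 ↔ x_1)) = ~1/6 = 5/6
(((x_1 → x_2) → x_3) ∧ (((x_2 ↔ x_1) ∧ (x_3 ↔ x_3)) ∧ (x_2 → x_1))) ∨ ~(~x_3 ∧ (x_2 ↔ x_1)) = 5/6 ∨ 5/6 = 5/6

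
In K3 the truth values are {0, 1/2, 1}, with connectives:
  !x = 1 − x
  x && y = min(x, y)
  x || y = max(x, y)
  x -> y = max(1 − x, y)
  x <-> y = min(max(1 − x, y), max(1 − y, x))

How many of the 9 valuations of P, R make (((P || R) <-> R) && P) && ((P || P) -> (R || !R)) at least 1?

1

P = 0, R = 0 ↦ 0  <
P = 0, R = 1/2 ↦ 0  <
P = 0, R = 1 ↦ 0  <
P = 1/2, R = 0 ↦ 1/2  <
P = 1/2, R = 1/2 ↦ 1/2  <
P = 1/2, R = 1 ↦ 1/2  <
P = 1, R = 0 ↦ 0  <
P = 1, R = 1/2 ↦ 1/2  <
P = 1, R = 1 ↦ 1  ≥
So 1 of the 9 assignments meets the threshold.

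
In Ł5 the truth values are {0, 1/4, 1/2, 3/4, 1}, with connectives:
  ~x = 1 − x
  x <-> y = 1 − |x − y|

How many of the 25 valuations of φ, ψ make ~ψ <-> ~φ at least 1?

value 1: 5 assignments (counts)
value 3/4: 8 assignments
value 1/2: 6 assignments
value 1/4: 4 assignments
value 0: 2 assignments
So 5 of the 25 assignments meet the threshold.

5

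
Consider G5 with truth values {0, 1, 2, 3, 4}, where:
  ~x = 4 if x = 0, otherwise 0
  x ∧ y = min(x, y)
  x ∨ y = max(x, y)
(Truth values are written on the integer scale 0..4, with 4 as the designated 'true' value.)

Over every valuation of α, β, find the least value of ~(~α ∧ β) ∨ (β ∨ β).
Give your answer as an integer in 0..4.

1

Take α = 0, β = 1:
~α = ~0 = 4
~α ∧ β = 4 ∧ 1 = 1
~(~α ∧ β) = ~1 = 0
β ∨ β = 1 ∨ 1 = 1
~(~α ∧ β) ∨ (β ∨ β) = 0 ∨ 1 = 1
No assignment yields a value below 1, so this is the minimum.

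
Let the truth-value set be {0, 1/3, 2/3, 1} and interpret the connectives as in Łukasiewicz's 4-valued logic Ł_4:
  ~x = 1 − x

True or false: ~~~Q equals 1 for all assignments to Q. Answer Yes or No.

No

Counterexample: take Q = 1/3.
~Q = ~1/3 = 2/3
~~Q = ~2/3 = 1/3
~~~Q = ~1/3 = 2/3
This gives 2/3 ≠ 1.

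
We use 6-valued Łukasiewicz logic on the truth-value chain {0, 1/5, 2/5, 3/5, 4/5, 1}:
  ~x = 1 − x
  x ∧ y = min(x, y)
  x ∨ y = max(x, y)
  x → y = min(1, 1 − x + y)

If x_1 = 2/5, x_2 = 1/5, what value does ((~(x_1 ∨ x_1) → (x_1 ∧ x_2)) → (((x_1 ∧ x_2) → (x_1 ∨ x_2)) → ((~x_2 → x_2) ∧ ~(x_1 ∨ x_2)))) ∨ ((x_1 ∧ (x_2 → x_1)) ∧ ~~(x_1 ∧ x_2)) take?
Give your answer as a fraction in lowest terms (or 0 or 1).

x_1 ∨ x_1 = 2/5 ∨ 2/5 = 2/5
~(x_1 ∨ x_1) = ~2/5 = 3/5
x_1 ∧ x_2 = 2/5 ∧ 1/5 = 1/5
~(x_1 ∨ x_1) → (x_1 ∧ x_2) = 3/5 → 1/5 = 3/5
x_1 ∧ x_2 = 2/5 ∧ 1/5 = 1/5
x_1 ∨ x_2 = 2/5 ∨ 1/5 = 2/5
(x_1 ∧ x_2) → (x_1 ∨ x_2) = 1/5 → 2/5 = 1
~x_2 = ~1/5 = 4/5
~x_2 → x_2 = 4/5 → 1/5 = 2/5
x_1 ∨ x_2 = 2/5 ∨ 1/5 = 2/5
~(x_1 ∨ x_2) = ~2/5 = 3/5
(~x_2 → x_2) ∧ ~(x_1 ∨ x_2) = 2/5 ∧ 3/5 = 2/5
((x_1 ∧ x_2) → (x_1 ∨ x_2)) → ((~x_2 → x_2) ∧ ~(x_1 ∨ x_2)) = 1 → 2/5 = 2/5
(~(x_1 ∨ x_1) → (x_1 ∧ x_2)) → (((x_1 ∧ x_2) → (x_1 ∨ x_2)) → ((~x_2 → x_2) ∧ ~(x_1 ∨ x_2))) = 3/5 → 2/5 = 4/5
x_2 → x_1 = 1/5 → 2/5 = 1
x_1 ∧ (x_2 → x_1) = 2/5 ∧ 1 = 2/5
x_1 ∧ x_2 = 2/5 ∧ 1/5 = 1/5
~(x_1 ∧ x_2) = ~1/5 = 4/5
~~(x_1 ∧ x_2) = ~4/5 = 1/5
(x_1 ∧ (x_2 → x_1)) ∧ ~~(x_1 ∧ x_2) = 2/5 ∧ 1/5 = 1/5
((~(x_1 ∨ x_1) → (x_1 ∧ x_2)) → (((x_1 ∧ x_2) → (x_1 ∨ x_2)) → ((~x_2 → x_2) ∧ ~(x_1 ∨ x_2)))) ∨ ((x_1 ∧ (x_2 → x_1)) ∧ ~~(x_1 ∧ x_2)) = 4/5 ∨ 1/5 = 4/5

4/5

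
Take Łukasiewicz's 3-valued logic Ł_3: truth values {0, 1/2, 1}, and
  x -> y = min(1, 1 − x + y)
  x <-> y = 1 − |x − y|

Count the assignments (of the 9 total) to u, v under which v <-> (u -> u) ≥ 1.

3

u = 0, v = 0 ↦ 0  <
u = 0, v = 1/2 ↦ 1/2  <
u = 0, v = 1 ↦ 1  ≥
u = 1/2, v = 0 ↦ 0  <
u = 1/2, v = 1/2 ↦ 1/2  <
u = 1/2, v = 1 ↦ 1  ≥
u = 1, v = 0 ↦ 0  <
u = 1, v = 1/2 ↦ 1/2  <
u = 1, v = 1 ↦ 1  ≥
So 3 of the 9 assignments meet the threshold.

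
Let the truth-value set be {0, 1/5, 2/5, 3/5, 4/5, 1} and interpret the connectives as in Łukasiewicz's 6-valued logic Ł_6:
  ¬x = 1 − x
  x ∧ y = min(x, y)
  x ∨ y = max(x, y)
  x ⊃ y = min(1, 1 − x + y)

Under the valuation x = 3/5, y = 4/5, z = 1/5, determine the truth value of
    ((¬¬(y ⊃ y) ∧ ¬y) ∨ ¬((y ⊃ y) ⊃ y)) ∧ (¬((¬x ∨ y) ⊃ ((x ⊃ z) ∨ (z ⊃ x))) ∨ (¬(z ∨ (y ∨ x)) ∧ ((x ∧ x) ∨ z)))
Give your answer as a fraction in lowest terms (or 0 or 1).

y ⊃ y = 4/5 ⊃ 4/5 = 1
¬(y ⊃ y) = ¬1 = 0
¬¬(y ⊃ y) = ¬0 = 1
¬y = ¬4/5 = 1/5
¬¬(y ⊃ y) ∧ ¬y = 1 ∧ 1/5 = 1/5
y ⊃ y = 4/5 ⊃ 4/5 = 1
(y ⊃ y) ⊃ y = 1 ⊃ 4/5 = 4/5
¬((y ⊃ y) ⊃ y) = ¬4/5 = 1/5
(¬¬(y ⊃ y) ∧ ¬y) ∨ ¬((y ⊃ y) ⊃ y) = 1/5 ∨ 1/5 = 1/5
¬x = ¬3/5 = 2/5
¬x ∨ y = 2/5 ∨ 4/5 = 4/5
x ⊃ z = 3/5 ⊃ 1/5 = 3/5
z ⊃ x = 1/5 ⊃ 3/5 = 1
(x ⊃ z) ∨ (z ⊃ x) = 3/5 ∨ 1 = 1
(¬x ∨ y) ⊃ ((x ⊃ z) ∨ (z ⊃ x)) = 4/5 ⊃ 1 = 1
¬((¬x ∨ y) ⊃ ((x ⊃ z) ∨ (z ⊃ x))) = ¬1 = 0
y ∨ x = 4/5 ∨ 3/5 = 4/5
z ∨ (y ∨ x) = 1/5 ∨ 4/5 = 4/5
¬(z ∨ (y ∨ x)) = ¬4/5 = 1/5
x ∧ x = 3/5 ∧ 3/5 = 3/5
(x ∧ x) ∨ z = 3/5 ∨ 1/5 = 3/5
¬(z ∨ (y ∨ x)) ∧ ((x ∧ x) ∨ z) = 1/5 ∧ 3/5 = 1/5
¬((¬x ∨ y) ⊃ ((x ⊃ z) ∨ (z ⊃ x))) ∨ (¬(z ∨ (y ∨ x)) ∧ ((x ∧ x) ∨ z)) = 0 ∨ 1/5 = 1/5
((¬¬(y ⊃ y) ∧ ¬y) ∨ ¬((y ⊃ y) ⊃ y)) ∧ (¬((¬x ∨ y) ⊃ ((x ⊃ z) ∨ (z ⊃ x))) ∨ (¬(z ∨ (y ∨ x)) ∧ ((x ∧ x) ∨ z))) = 1/5 ∧ 1/5 = 1/5

1/5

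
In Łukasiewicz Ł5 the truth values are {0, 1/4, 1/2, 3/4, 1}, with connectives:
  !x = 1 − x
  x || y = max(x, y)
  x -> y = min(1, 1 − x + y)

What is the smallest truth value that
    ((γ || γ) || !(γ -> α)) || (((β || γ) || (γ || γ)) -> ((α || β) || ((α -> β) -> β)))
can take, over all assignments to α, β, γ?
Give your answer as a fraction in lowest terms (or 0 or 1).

1/2

Take α = 0, β = 0, γ = 1/2:
γ || γ = 1/2 || 1/2 = 1/2
γ -> α = 1/2 -> 0 = 1/2
!(γ -> α) = !1/2 = 1/2
(γ || γ) || !(γ -> α) = 1/2 || 1/2 = 1/2
β || γ = 0 || 1/2 = 1/2
γ || γ = 1/2 || 1/2 = 1/2
(β || γ) || (γ || γ) = 1/2 || 1/2 = 1/2
α || β = 0 || 0 = 0
α -> β = 0 -> 0 = 1
(α -> β) -> β = 1 -> 0 = 0
(α || β) || ((α -> β) -> β) = 0 || 0 = 0
((β || γ) || (γ || γ)) -> ((α || β) || ((α -> β) -> β)) = 1/2 -> 0 = 1/2
((γ || γ) || !(γ -> α)) || (((β || γ) || (γ || γ)) -> ((α || β) || ((α -> β) -> β))) = 1/2 || 1/2 = 1/2
No assignment yields a value below 1/2, so this is the minimum.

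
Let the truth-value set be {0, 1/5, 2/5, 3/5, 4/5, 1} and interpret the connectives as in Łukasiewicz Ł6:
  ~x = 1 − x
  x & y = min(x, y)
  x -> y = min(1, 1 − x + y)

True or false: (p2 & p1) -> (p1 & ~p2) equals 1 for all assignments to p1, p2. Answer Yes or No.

Counterexample: take p1 = 1/5, p2 = 1.
p2 & p1 = 1 & 1/5 = 1/5
~p2 = ~1 = 0
p1 & ~p2 = 1/5 & 0 = 0
(p2 & p1) -> (p1 & ~p2) = 1/5 -> 0 = 4/5
This gives 4/5 ≠ 1.

No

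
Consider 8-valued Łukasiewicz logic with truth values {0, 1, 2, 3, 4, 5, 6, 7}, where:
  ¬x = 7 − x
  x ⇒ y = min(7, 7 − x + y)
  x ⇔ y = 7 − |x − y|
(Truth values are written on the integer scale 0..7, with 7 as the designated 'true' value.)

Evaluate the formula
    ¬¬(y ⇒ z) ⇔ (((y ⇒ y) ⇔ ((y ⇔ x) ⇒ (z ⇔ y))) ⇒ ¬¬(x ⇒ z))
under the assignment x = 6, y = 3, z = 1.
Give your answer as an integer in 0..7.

4

y ⇒ z = 3 ⇒ 1 = 5
¬(y ⇒ z) = ¬5 = 2
¬¬(y ⇒ z) = ¬2 = 5
y ⇒ y = 3 ⇒ 3 = 7
y ⇔ x = 3 ⇔ 6 = 4
z ⇔ y = 1 ⇔ 3 = 5
(y ⇔ x) ⇒ (z ⇔ y) = 4 ⇒ 5 = 7
(y ⇒ y) ⇔ ((y ⇔ x) ⇒ (z ⇔ y)) = 7 ⇔ 7 = 7
x ⇒ z = 6 ⇒ 1 = 2
¬(x ⇒ z) = ¬2 = 5
¬¬(x ⇒ z) = ¬5 = 2
((y ⇒ y) ⇔ ((y ⇔ x) ⇒ (z ⇔ y))) ⇒ ¬¬(x ⇒ z) = 7 ⇒ 2 = 2
¬¬(y ⇒ z) ⇔ (((y ⇒ y) ⇔ ((y ⇔ x) ⇒ (z ⇔ y))) ⇒ ¬¬(x ⇒ z)) = 5 ⇔ 2 = 4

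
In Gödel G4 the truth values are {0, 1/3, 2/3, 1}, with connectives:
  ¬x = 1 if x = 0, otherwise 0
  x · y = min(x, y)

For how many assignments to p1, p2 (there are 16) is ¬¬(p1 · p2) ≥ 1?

p1 = 0, p2 = 0 ↦ 0  <
p1 = 0, p2 = 1/3 ↦ 0  <
p1 = 0, p2 = 2/3 ↦ 0  <
p1 = 0, p2 = 1 ↦ 0  <
p1 = 1/3, p2 = 0 ↦ 0  <
p1 = 1/3, p2 = 1/3 ↦ 1  ≥
p1 = 1/3, p2 = 2/3 ↦ 1  ≥
p1 = 1/3, p2 = 1 ↦ 1  ≥
p1 = 2/3, p2 = 0 ↦ 0  <
p1 = 2/3, p2 = 1/3 ↦ 1  ≥
p1 = 2/3, p2 = 2/3 ↦ 1  ≥
p1 = 2/3, p2 = 1 ↦ 1  ≥
p1 = 1, p2 = 0 ↦ 0  <
p1 = 1, p2 = 1/3 ↦ 1  ≥
p1 = 1, p2 = 2/3 ↦ 1  ≥
p1 = 1, p2 = 1 ↦ 1  ≥
So 9 of the 16 assignments meet the threshold.

9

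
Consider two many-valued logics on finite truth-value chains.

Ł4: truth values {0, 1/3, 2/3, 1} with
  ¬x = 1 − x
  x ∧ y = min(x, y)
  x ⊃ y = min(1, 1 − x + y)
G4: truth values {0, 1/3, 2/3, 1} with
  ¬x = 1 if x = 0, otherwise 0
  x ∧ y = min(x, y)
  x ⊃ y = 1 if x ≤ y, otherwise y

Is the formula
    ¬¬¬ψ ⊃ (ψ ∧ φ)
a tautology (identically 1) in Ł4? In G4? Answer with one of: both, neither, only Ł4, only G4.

In Ł4: at φ = 0, ψ = 0 the value is 0 — not a tautology.
In G4: at φ = 0, ψ = 0 the value is 0 — not a tautology.

neither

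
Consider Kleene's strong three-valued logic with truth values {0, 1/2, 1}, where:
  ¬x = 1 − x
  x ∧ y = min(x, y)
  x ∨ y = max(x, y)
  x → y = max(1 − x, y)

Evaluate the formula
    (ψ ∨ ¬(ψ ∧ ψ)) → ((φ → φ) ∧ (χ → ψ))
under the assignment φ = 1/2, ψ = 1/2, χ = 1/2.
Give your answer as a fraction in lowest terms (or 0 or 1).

1/2

ψ ∧ ψ = 1/2 ∧ 1/2 = 1/2
¬(ψ ∧ ψ) = ¬1/2 = 1/2
ψ ∨ ¬(ψ ∧ ψ) = 1/2 ∨ 1/2 = 1/2
φ → φ = 1/2 → 1/2 = 1/2
χ → ψ = 1/2 → 1/2 = 1/2
(φ → φ) ∧ (χ → ψ) = 1/2 ∧ 1/2 = 1/2
(ψ ∨ ¬(ψ ∧ ψ)) → ((φ → φ) ∧ (χ → ψ)) = 1/2 → 1/2 = 1/2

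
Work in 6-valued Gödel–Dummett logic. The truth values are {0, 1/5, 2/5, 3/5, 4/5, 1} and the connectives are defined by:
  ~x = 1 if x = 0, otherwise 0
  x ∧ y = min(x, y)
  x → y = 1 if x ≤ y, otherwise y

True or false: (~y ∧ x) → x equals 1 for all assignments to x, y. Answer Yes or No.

At x = 4/5, y = 3/5, for instance:
~y = ~3/5 = 0
~y ∧ x = 0 ∧ 4/5 = 0
(~y ∧ x) → x = 0 → 4/5 = 1
and checking the remaining 35 assignments likewise gives ≥ 1 in every case.

Yes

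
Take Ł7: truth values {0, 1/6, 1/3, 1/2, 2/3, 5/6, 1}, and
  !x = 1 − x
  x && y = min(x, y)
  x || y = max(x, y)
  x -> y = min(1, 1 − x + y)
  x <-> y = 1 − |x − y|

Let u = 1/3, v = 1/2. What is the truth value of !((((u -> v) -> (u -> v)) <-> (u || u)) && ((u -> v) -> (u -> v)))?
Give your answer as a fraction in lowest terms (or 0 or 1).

u -> v = 1/3 -> 1/2 = 1
u -> v = 1/3 -> 1/2 = 1
(u -> v) -> (u -> v) = 1 -> 1 = 1
u || u = 1/3 || 1/3 = 1/3
((u -> v) -> (u -> v)) <-> (u || u) = 1 <-> 1/3 = 1/3
u -> v = 1/3 -> 1/2 = 1
u -> v = 1/3 -> 1/2 = 1
(u -> v) -> (u -> v) = 1 -> 1 = 1
(((u -> v) -> (u -> v)) <-> (u || u)) && ((u -> v) -> (u -> v)) = 1/3 && 1 = 1/3
!((((u -> v) -> (u -> v)) <-> (u || u)) && ((u -> v) -> (u -> v))) = !1/3 = 2/3

2/3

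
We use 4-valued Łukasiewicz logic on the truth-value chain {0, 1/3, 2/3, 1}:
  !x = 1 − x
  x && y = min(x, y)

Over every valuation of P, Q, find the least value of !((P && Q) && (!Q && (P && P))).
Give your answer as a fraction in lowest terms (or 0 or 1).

2/3

Take P = 1/3, Q = 1/3:
P && Q = 1/3 && 1/3 = 1/3
!Q = !1/3 = 2/3
P && P = 1/3 && 1/3 = 1/3
!Q && (P && P) = 2/3 && 1/3 = 1/3
(P && Q) && (!Q && (P && P)) = 1/3 && 1/3 = 1/3
!((P && Q) && (!Q && (P && P))) = !1/3 = 2/3
No assignment yields a value below 2/3, so this is the minimum.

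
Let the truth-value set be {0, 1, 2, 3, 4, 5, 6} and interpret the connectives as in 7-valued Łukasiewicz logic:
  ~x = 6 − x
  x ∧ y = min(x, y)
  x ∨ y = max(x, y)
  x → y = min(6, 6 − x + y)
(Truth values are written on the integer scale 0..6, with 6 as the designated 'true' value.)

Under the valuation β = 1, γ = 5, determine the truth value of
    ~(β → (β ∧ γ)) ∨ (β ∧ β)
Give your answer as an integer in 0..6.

β ∧ γ = 1 ∧ 5 = 1
β → (β ∧ γ) = 1 → 1 = 6
~(β → (β ∧ γ)) = ~6 = 0
β ∧ β = 1 ∧ 1 = 1
~(β → (β ∧ γ)) ∨ (β ∧ β) = 0 ∨ 1 = 1

1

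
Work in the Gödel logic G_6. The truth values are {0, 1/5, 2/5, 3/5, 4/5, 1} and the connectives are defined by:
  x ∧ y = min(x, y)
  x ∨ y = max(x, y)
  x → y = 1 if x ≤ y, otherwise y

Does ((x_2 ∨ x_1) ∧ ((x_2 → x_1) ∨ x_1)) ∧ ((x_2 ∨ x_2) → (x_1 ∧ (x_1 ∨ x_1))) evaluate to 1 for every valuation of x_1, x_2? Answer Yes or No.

No

Counterexample: take x_1 = 0, x_2 = 0.
x_2 ∨ x_1 = 0 ∨ 0 = 0
x_2 → x_1 = 0 → 0 = 1
(x_2 → x_1) ∨ x_1 = 1 ∨ 0 = 1
(x_2 ∨ x_1) ∧ ((x_2 → x_1) ∨ x_1) = 0 ∧ 1 = 0
x_2 ∨ x_2 = 0 ∨ 0 = 0
x_1 ∨ x_1 = 0 ∨ 0 = 0
x_1 ∧ (x_1 ∨ x_1) = 0 ∧ 0 = 0
(x_2 ∨ x_2) → (x_1 ∧ (x_1 ∨ x_1)) = 0 → 0 = 1
((x_2 ∨ x_1) ∧ ((x_2 → x_1) ∨ x_1)) ∧ ((x_2 ∨ x_2) → (x_1 ∧ (x_1 ∨ x_1))) = 0 ∧ 1 = 0
This gives 0 ≠ 1.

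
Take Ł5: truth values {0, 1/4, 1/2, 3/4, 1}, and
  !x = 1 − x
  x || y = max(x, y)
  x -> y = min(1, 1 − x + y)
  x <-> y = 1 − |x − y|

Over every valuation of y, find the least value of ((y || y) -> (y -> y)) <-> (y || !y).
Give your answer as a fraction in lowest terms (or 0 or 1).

1/2

Take y = 1/2:
y || y = 1/2 || 1/2 = 1/2
y -> y = 1/2 -> 1/2 = 1
(y || y) -> (y -> y) = 1/2 -> 1 = 1
!y = !1/2 = 1/2
y || !y = 1/2 || 1/2 = 1/2
((y || y) -> (y -> y)) <-> (y || !y) = 1 <-> 1/2 = 1/2
No assignment yields a value below 1/2, so this is the minimum.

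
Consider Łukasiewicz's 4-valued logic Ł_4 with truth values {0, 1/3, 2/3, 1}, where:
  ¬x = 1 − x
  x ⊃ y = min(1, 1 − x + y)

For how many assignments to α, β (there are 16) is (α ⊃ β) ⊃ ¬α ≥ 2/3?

α = 0, β = 0 ↦ 1  ≥
α = 0, β = 1/3 ↦ 1  ≥
α = 0, β = 2/3 ↦ 1  ≥
α = 0, β = 1 ↦ 1  ≥
α = 1/3, β = 0 ↦ 1  ≥
α = 1/3, β = 1/3 ↦ 2/3  ≥
α = 1/3, β = 2/3 ↦ 2/3  ≥
α = 1/3, β = 1 ↦ 2/3  ≥
α = 2/3, β = 0 ↦ 1  ≥
α = 2/3, β = 1/3 ↦ 2/3  ≥
α = 2/3, β = 2/3 ↦ 1/3  <
α = 2/3, β = 1 ↦ 1/3  <
α = 1, β = 0 ↦ 1  ≥
α = 1, β = 1/3 ↦ 2/3  ≥
α = 1, β = 2/3 ↦ 1/3  <
α = 1, β = 1 ↦ 0  <
So 12 of the 16 assignments meet the threshold.

12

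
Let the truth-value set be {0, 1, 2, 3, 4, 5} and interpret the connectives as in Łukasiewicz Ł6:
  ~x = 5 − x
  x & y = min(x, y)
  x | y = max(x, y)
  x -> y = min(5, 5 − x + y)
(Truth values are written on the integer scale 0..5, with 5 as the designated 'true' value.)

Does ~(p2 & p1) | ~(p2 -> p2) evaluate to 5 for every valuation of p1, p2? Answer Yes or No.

Counterexample: take p1 = 1, p2 = 1.
p2 & p1 = 1 & 1 = 1
~(p2 & p1) = ~1 = 4
p2 -> p2 = 1 -> 1 = 5
~(p2 -> p2) = ~5 = 0
~(p2 & p1) | ~(p2 -> p2) = 4 | 0 = 4
This gives 4 ≠ 5.

No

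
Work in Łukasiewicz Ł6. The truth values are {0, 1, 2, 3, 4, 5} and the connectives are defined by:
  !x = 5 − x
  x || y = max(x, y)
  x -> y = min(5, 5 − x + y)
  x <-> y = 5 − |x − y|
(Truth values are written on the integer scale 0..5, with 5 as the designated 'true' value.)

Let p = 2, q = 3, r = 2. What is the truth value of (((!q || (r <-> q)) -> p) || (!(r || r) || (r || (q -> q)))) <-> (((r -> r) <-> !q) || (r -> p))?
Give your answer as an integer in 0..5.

5

!q = !3 = 2
r <-> q = 2 <-> 3 = 4
!q || (r <-> q) = 2 || 4 = 4
(!q || (r <-> q)) -> p = 4 -> 2 = 3
r || r = 2 || 2 = 2
!(r || r) = !2 = 3
q -> q = 3 -> 3 = 5
r || (q -> q) = 2 || 5 = 5
!(r || r) || (r || (q -> q)) = 3 || 5 = 5
((!q || (r <-> q)) -> p) || (!(r || r) || (r || (q -> q))) = 3 || 5 = 5
r -> r = 2 -> 2 = 5
!q = !3 = 2
(r -> r) <-> !q = 5 <-> 2 = 2
r -> p = 2 -> 2 = 5
((r -> r) <-> !q) || (r -> p) = 2 || 5 = 5
(((!q || (r <-> q)) -> p) || (!(r || r) || (r || (q -> q)))) <-> (((r -> r) <-> !q) || (r -> p)) = 5 <-> 5 = 5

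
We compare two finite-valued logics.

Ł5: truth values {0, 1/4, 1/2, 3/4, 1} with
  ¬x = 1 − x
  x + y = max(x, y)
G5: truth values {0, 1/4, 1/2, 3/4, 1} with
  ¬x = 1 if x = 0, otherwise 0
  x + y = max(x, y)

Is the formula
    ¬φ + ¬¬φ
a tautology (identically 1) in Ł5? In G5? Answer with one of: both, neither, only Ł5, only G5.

only G5

In Ł5: at φ = 1/4 the value is 3/4 — not a tautology.
In G5: every assignment gives 1 — tautology.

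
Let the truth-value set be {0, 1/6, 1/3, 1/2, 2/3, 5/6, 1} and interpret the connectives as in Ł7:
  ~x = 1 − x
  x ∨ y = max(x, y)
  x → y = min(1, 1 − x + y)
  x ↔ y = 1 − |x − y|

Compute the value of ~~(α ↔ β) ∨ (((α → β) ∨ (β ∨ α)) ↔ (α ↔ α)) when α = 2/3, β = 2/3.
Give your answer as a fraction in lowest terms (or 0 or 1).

α ↔ β = 2/3 ↔ 2/3 = 1
~(α ↔ β) = ~1 = 0
~~(α ↔ β) = ~0 = 1
α → β = 2/3 → 2/3 = 1
β ∨ α = 2/3 ∨ 2/3 = 2/3
(α → β) ∨ (β ∨ α) = 1 ∨ 2/3 = 1
α ↔ α = 2/3 ↔ 2/3 = 1
((α → β) ∨ (β ∨ α)) ↔ (α ↔ α) = 1 ↔ 1 = 1
~~(α ↔ β) ∨ (((α → β) ∨ (β ∨ α)) ↔ (α ↔ α)) = 1 ∨ 1 = 1

1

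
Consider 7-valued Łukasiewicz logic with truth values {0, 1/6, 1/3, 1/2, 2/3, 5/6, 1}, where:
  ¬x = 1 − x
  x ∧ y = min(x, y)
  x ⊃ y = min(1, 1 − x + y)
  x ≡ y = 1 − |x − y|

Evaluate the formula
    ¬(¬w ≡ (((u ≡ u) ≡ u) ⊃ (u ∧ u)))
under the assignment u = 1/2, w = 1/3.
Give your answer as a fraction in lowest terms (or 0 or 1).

1/3

¬w = ¬1/3 = 2/3
u ≡ u = 1/2 ≡ 1/2 = 1
(u ≡ u) ≡ u = 1 ≡ 1/2 = 1/2
u ∧ u = 1/2 ∧ 1/2 = 1/2
((u ≡ u) ≡ u) ⊃ (u ∧ u) = 1/2 ⊃ 1/2 = 1
¬w ≡ (((u ≡ u) ≡ u) ⊃ (u ∧ u)) = 2/3 ≡ 1 = 2/3
¬(¬w ≡ (((u ≡ u) ≡ u) ⊃ (u ∧ u))) = ¬2/3 = 1/3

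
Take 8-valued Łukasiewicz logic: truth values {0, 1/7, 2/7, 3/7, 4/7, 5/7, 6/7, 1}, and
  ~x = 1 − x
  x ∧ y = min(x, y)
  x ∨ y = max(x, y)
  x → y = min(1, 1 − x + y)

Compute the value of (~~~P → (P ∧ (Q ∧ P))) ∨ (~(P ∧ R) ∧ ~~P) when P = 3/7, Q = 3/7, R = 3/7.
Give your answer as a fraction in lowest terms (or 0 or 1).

~P = ~3/7 = 4/7
~~P = ~4/7 = 3/7
~~~P = ~3/7 = 4/7
Q ∧ P = 3/7 ∧ 3/7 = 3/7
P ∧ (Q ∧ P) = 3/7 ∧ 3/7 = 3/7
~~~P → (P ∧ (Q ∧ P)) = 4/7 → 3/7 = 6/7
P ∧ R = 3/7 ∧ 3/7 = 3/7
~(P ∧ R) = ~3/7 = 4/7
~P = ~3/7 = 4/7
~~P = ~4/7 = 3/7
~(P ∧ R) ∧ ~~P = 4/7 ∧ 3/7 = 3/7
(~~~P → (P ∧ (Q ∧ P))) ∨ (~(P ∧ R) ∧ ~~P) = 6/7 ∨ 3/7 = 6/7

6/7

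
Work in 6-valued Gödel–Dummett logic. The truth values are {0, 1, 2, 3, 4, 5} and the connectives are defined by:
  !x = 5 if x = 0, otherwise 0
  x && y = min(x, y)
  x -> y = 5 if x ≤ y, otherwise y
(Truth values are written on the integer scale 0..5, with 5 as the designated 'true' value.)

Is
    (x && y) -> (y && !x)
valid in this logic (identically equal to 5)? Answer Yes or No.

No

Counterexample: take x = 1, y = 1.
x && y = 1 && 1 = 1
!x = !1 = 0
y && !x = 1 && 0 = 0
(x && y) -> (y && !x) = 1 -> 0 = 0
This gives 0 ≠ 5.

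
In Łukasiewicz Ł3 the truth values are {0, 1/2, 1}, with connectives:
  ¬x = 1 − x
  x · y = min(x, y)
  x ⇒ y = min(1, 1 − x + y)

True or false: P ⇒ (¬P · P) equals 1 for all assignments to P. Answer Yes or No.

No

Counterexample: take P = 1.
¬P = ¬1 = 0
¬P · P = 0 · 1 = 0
P ⇒ (¬P · P) = 1 ⇒ 0 = 0
This gives 0 ≠ 1.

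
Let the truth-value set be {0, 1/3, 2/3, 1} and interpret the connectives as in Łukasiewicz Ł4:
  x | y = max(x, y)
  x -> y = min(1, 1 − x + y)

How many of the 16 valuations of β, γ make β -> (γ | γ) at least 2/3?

β = 0, γ = 0 ↦ 1  ≥
β = 0, γ = 1/3 ↦ 1  ≥
β = 0, γ = 2/3 ↦ 1  ≥
β = 0, γ = 1 ↦ 1  ≥
β = 1/3, γ = 0 ↦ 2/3  ≥
β = 1/3, γ = 1/3 ↦ 1  ≥
β = 1/3, γ = 2/3 ↦ 1  ≥
β = 1/3, γ = 1 ↦ 1  ≥
β = 2/3, γ = 0 ↦ 1/3  <
β = 2/3, γ = 1/3 ↦ 2/3  ≥
β = 2/3, γ = 2/3 ↦ 1  ≥
β = 2/3, γ = 1 ↦ 1  ≥
β = 1, γ = 0 ↦ 0  <
β = 1, γ = 1/3 ↦ 1/3  <
β = 1, γ = 2/3 ↦ 2/3  ≥
β = 1, γ = 1 ↦ 1  ≥
So 13 of the 16 assignments meet the threshold.

13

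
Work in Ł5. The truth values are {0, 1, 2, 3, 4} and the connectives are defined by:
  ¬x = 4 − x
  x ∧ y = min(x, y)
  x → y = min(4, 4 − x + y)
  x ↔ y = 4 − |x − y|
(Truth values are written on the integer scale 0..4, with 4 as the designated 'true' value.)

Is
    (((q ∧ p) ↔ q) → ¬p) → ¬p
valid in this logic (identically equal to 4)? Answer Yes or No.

No

Counterexample: take p = 1, q = 2.
q ∧ p = 2 ∧ 1 = 1
(q ∧ p) ↔ q = 1 ↔ 2 = 3
¬p = ¬1 = 3
((q ∧ p) ↔ q) → ¬p = 3 → 3 = 4
¬p = ¬1 = 3
(((q ∧ p) ↔ q) → ¬p) → ¬p = 4 → 3 = 3
This gives 3 ≠ 4.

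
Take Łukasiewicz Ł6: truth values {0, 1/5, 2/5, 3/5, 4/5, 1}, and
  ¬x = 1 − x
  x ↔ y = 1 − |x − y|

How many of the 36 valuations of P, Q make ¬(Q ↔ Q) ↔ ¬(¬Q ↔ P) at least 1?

6

value 1: 6 assignments (counts)
value 4/5: 10 assignments
value 3/5: 8 assignments
value 2/5: 6 assignments
value 1/5: 4 assignments
value 0: 2 assignments
So 6 of the 36 assignments meet the threshold.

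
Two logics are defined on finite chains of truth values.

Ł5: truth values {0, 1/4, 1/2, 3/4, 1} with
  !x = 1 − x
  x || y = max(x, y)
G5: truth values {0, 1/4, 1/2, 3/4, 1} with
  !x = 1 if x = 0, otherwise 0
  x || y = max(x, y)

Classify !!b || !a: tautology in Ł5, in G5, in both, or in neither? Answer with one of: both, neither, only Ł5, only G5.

In Ł5: at a = 1/4, b = 0 the value is 3/4 — not a tautology.
In G5: at a = 1/4, b = 0 the value is 0 — not a tautology.

neither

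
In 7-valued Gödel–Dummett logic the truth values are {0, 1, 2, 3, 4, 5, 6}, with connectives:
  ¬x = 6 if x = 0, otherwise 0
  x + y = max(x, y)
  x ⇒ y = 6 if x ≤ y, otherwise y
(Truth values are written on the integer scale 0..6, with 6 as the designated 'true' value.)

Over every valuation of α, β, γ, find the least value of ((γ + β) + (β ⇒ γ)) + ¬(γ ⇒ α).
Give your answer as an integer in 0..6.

Take α = 0, β = 1, γ = 0:
γ + β = 0 + 1 = 1
β ⇒ γ = 1 ⇒ 0 = 0
(γ + β) + (β ⇒ γ) = 1 + 0 = 1
γ ⇒ α = 0 ⇒ 0 = 6
¬(γ ⇒ α) = ¬6 = 0
((γ + β) + (β ⇒ γ)) + ¬(γ ⇒ α) = 1 + 0 = 1
No assignment yields a value below 1, so this is the minimum.

1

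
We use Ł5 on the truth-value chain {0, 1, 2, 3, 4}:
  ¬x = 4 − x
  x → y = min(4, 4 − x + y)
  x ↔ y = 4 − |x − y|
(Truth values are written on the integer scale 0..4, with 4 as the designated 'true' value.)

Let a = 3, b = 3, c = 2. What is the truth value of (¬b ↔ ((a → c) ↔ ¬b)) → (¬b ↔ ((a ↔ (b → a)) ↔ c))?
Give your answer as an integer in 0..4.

3

¬b = ¬3 = 1
a → c = 3 → 2 = 3
¬b = ¬3 = 1
(a → c) ↔ ¬b = 3 ↔ 1 = 2
¬b ↔ ((a → c) ↔ ¬b) = 1 ↔ 2 = 3
¬b = ¬3 = 1
b → a = 3 → 3 = 4
a ↔ (b → a) = 3 ↔ 4 = 3
(a ↔ (b → a)) ↔ c = 3 ↔ 2 = 3
¬b ↔ ((a ↔ (b → a)) ↔ c) = 1 ↔ 3 = 2
(¬b ↔ ((a → c) ↔ ¬b)) → (¬b ↔ ((a ↔ (b → a)) ↔ c)) = 3 → 2 = 3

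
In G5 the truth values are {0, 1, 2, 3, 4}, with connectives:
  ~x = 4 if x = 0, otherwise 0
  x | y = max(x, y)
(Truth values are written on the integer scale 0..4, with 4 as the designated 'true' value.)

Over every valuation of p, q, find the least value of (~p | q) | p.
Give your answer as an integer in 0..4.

1

Take p = 1, q = 0:
~p = ~1 = 0
~p | q = 0 | 0 = 0
(~p | q) | p = 0 | 1 = 1
No assignment yields a value below 1, so this is the minimum.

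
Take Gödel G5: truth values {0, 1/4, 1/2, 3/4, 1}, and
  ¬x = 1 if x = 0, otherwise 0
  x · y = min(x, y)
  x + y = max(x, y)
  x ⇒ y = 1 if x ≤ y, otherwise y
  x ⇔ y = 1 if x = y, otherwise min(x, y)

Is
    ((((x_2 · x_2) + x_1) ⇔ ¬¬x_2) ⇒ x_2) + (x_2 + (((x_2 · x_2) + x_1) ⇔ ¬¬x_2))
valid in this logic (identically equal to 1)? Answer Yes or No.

Counterexample: take x_1 = 1/2, x_2 = 1/4.
x_2 · x_2 = 1/4 · 1/4 = 1/4
(x_2 · x_2) + x_1 = 1/4 + 1/2 = 1/2
¬x_2 = ¬1/4 = 0
¬¬x_2 = ¬0 = 1
((x_2 · x_2) + x_1) ⇔ ¬¬x_2 = 1/2 ⇔ 1 = 1/2
(((x_2 · x_2) + x_1) ⇔ ¬¬x_2) ⇒ x_2 = 1/2 ⇒ 1/4 = 1/4
x_2 · x_2 = 1/4 · 1/4 = 1/4
(x_2 · x_2) + x_1 = 1/4 + 1/2 = 1/2
¬x_2 = ¬1/4 = 0
¬¬x_2 = ¬0 = 1
((x_2 · x_2) + x_1) ⇔ ¬¬x_2 = 1/2 ⇔ 1 = 1/2
x_2 + (((x_2 · x_2) + x_1) ⇔ ¬¬x_2) = 1/4 + 1/2 = 1/2
((((x_2 · x_2) + x_1) ⇔ ¬¬x_2) ⇒ x_2) + (x_2 + (((x_2 · x_2) + x_1) ⇔ ¬¬x_2)) = 1/4 + 1/2 = 1/2
This gives 1/2 ≠ 1.

No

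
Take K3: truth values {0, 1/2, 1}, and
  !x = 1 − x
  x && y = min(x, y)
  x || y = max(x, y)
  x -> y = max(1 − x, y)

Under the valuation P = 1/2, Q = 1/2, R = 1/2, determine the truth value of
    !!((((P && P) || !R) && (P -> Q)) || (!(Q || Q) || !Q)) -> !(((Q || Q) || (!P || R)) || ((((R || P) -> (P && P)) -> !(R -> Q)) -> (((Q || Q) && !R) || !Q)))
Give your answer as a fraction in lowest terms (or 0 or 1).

1/2

P && P = 1/2 && 1/2 = 1/2
!R = !1/2 = 1/2
(P && P) || !R = 1/2 || 1/2 = 1/2
P -> Q = 1/2 -> 1/2 = 1/2
((P && P) || !R) && (P -> Q) = 1/2 && 1/2 = 1/2
Q || Q = 1/2 || 1/2 = 1/2
!(Q || Q) = !1/2 = 1/2
!Q = !1/2 = 1/2
!(Q || Q) || !Q = 1/2 || 1/2 = 1/2
(((P && P) || !R) && (P -> Q)) || (!(Q || Q) || !Q) = 1/2 || 1/2 = 1/2
!((((P && P) || !R) && (P -> Q)) || (!(Q || Q) || !Q)) = !1/2 = 1/2
!!((((P && P) || !R) && (P -> Q)) || (!(Q || Q) || !Q)) = !1/2 = 1/2
Q || Q = 1/2 || 1/2 = 1/2
!P = !1/2 = 1/2
!P || R = 1/2 || 1/2 = 1/2
(Q || Q) || (!P || R) = 1/2 || 1/2 = 1/2
R || P = 1/2 || 1/2 = 1/2
P && P = 1/2 && 1/2 = 1/2
(R || P) -> (P && P) = 1/2 -> 1/2 = 1/2
R -> Q = 1/2 -> 1/2 = 1/2
!(R -> Q) = !1/2 = 1/2
((R || P) -> (P && P)) -> !(R -> Q) = 1/2 -> 1/2 = 1/2
Q || Q = 1/2 || 1/2 = 1/2
!R = !1/2 = 1/2
(Q || Q) && !R = 1/2 && 1/2 = 1/2
!Q = !1/2 = 1/2
((Q || Q) && !R) || !Q = 1/2 || 1/2 = 1/2
(((R || P) -> (P && P)) -> !(R -> Q)) -> (((Q || Q) && !R) || !Q) = 1/2 -> 1/2 = 1/2
((Q || Q) || (!P || R)) || ((((R || P) -> (P && P)) -> !(R -> Q)) -> (((Q || Q) && !R) || !Q)) = 1/2 || 1/2 = 1/2
!(((Q || Q) || (!P || R)) || ((((R || P) -> (P && P)) -> !(R -> Q)) -> (((Q || Q) && !R) || !Q))) = !1/2 = 1/2
!!((((P && P) || !R) && (P -> Q)) || (!(Q || Q) || !Q)) -> !(((Q || Q) || (!P || R)) || ((((R || P) -> (P && P)) -> !(R -> Q)) -> (((Q || Q) && !R) || !Q))) = 1/2 -> 1/2 = 1/2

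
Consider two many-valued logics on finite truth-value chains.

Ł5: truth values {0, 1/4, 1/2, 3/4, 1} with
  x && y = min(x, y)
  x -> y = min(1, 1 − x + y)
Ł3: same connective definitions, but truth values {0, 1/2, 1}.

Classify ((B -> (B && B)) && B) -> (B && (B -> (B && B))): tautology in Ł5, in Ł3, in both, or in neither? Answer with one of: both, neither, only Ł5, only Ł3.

both

In Ł5: every assignment gives 1 — tautology.
In Ł3: every assignment gives 1 — tautology.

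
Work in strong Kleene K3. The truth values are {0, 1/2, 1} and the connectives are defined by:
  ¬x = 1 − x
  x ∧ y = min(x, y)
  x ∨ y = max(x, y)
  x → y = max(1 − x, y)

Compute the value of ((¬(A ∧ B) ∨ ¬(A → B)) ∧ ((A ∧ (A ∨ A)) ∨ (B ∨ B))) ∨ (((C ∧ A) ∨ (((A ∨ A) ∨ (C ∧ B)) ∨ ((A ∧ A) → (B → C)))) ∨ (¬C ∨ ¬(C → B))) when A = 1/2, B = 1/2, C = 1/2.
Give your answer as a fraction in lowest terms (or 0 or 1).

1/2

A ∧ B = 1/2 ∧ 1/2 = 1/2
¬(A ∧ B) = ¬1/2 = 1/2
A → B = 1/2 → 1/2 = 1/2
¬(A → B) = ¬1/2 = 1/2
¬(A ∧ B) ∨ ¬(A → B) = 1/2 ∨ 1/2 = 1/2
A ∨ A = 1/2 ∨ 1/2 = 1/2
A ∧ (A ∨ A) = 1/2 ∧ 1/2 = 1/2
B ∨ B = 1/2 ∨ 1/2 = 1/2
(A ∧ (A ∨ A)) ∨ (B ∨ B) = 1/2 ∨ 1/2 = 1/2
(¬(A ∧ B) ∨ ¬(A → B)) ∧ ((A ∧ (A ∨ A)) ∨ (B ∨ B)) = 1/2 ∧ 1/2 = 1/2
C ∧ A = 1/2 ∧ 1/2 = 1/2
A ∨ A = 1/2 ∨ 1/2 = 1/2
C ∧ B = 1/2 ∧ 1/2 = 1/2
(A ∨ A) ∨ (C ∧ B) = 1/2 ∨ 1/2 = 1/2
A ∧ A = 1/2 ∧ 1/2 = 1/2
B → C = 1/2 → 1/2 = 1/2
(A ∧ A) → (B → C) = 1/2 → 1/2 = 1/2
((A ∨ A) ∨ (C ∧ B)) ∨ ((A ∧ A) → (B → C)) = 1/2 ∨ 1/2 = 1/2
(C ∧ A) ∨ (((A ∨ A) ∨ (C ∧ B)) ∨ ((A ∧ A) → (B → C))) = 1/2 ∨ 1/2 = 1/2
¬C = ¬1/2 = 1/2
C → B = 1/2 → 1/2 = 1/2
¬(C → B) = ¬1/2 = 1/2
¬C ∨ ¬(C → B) = 1/2 ∨ 1/2 = 1/2
((C ∧ A) ∨ (((A ∨ A) ∨ (C ∧ B)) ∨ ((A ∧ A) → (B → C)))) ∨ (¬C ∨ ¬(C → B)) = 1/2 ∨ 1/2 = 1/2
((¬(A ∧ B) ∨ ¬(A → B)) ∧ ((A ∧ (A ∨ A)) ∨ (B ∨ B))) ∨ (((C ∧ A) ∨ (((A ∨ A) ∨ (C ∧ B)) ∨ ((A ∧ A) → (B → C)))) ∨ (¬C ∨ ¬(C → B))) = 1/2 ∨ 1/2 = 1/2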